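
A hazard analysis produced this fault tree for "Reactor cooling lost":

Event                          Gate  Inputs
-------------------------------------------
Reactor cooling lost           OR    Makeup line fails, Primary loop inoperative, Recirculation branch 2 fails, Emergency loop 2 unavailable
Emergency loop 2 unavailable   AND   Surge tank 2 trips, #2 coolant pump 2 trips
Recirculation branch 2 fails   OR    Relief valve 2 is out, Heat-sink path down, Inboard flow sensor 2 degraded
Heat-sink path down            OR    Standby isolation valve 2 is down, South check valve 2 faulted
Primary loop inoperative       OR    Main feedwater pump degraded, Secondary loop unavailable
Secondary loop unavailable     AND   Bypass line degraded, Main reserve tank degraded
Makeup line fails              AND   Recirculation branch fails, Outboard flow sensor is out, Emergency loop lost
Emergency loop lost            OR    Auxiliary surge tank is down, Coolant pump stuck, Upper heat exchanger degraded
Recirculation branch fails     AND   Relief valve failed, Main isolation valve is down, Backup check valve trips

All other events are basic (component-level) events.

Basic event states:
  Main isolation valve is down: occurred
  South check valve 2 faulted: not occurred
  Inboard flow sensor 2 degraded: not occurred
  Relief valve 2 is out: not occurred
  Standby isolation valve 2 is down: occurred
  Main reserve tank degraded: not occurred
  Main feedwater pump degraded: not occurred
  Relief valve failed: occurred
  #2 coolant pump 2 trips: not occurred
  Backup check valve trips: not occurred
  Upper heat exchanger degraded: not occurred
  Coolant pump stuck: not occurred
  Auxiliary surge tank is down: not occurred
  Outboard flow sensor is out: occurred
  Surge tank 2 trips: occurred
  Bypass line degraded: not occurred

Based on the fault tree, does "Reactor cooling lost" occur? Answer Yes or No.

Recirculation branch fails [AND]: Relief valve failed=occurs, Main isolation valve is down=occurs, Backup check valve trips=not → not all inputs occur → does not occur.
Emergency loop lost [OR]: Auxiliary surge tank is down=not, Coolant pump stuck=not, Upper heat exchanger degraded=not → no input occurs → does not occur.
Makeup line fails [AND]: Recirculation branch fails=not, Outboard flow sensor is out=occurs, Emergency loop lost=not → not all inputs occur → does not occur.
Secondary loop unavailable [AND]: Bypass line degraded=not, Main reserve tank degraded=not → not all inputs occur → does not occur.
Primary loop inoperative [OR]: Main feedwater pump degraded=not, Secondary loop unavailable=not → no input occurs → does not occur.
Heat-sink path down [OR]: Standby isolation valve 2 is down=occurs, South check valve 2 faulted=not → at least one input occurs → occurs.
Recirculation branch 2 fails [OR]: Relief valve 2 is out=not, Heat-sink path down=occurs, Inboard flow sensor 2 degraded=not → at least one input occurs → occurs.
Emergency loop 2 unavailable [AND]: Surge tank 2 trips=occurs, #2 coolant pump 2 trips=not → not all inputs occur → does not occur.
Reactor cooling lost [OR]: Makeup line fails=not, Primary loop inoperative=not, Recirculation branch 2 fails=occurs, Emergency loop 2 unavailable=not → at least one input occurs → occurs.

Yes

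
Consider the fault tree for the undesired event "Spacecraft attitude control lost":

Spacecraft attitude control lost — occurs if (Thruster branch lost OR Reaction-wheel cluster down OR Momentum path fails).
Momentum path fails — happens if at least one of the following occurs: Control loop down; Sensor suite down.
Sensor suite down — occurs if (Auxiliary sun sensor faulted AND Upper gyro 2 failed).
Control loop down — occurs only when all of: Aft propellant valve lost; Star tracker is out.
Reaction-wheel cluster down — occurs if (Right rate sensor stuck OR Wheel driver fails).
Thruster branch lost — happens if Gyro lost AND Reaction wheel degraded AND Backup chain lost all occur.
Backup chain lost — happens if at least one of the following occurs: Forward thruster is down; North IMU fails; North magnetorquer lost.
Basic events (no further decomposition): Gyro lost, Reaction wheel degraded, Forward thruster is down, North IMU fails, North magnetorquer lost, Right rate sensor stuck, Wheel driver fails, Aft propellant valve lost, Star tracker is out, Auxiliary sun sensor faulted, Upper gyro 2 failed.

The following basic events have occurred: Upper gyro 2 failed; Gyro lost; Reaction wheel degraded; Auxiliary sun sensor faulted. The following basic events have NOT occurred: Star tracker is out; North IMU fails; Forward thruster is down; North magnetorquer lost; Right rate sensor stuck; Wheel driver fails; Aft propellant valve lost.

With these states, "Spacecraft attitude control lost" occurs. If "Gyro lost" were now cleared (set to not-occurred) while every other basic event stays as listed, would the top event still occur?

Counterfactual: set "Gyro lost" to not occurred.
Backup chain lost [OR]: Forward thruster is down=not, North IMU fails=not, North magnetorquer lost=not → no input occurs → does not occur.
Thruster branch lost [AND]: Gyro lost=not, Reaction wheel degraded=occurs, Backup chain lost=not → not all inputs occur → does not occur.
Reaction-wheel cluster down [OR]: Right rate sensor stuck=not, Wheel driver fails=not → no input occurs → does not occur.
Control loop down [AND]: Aft propellant valve lost=not, Star tracker is out=not → not all inputs occur → does not occur.
Sensor suite down [AND]: Auxiliary sun sensor faulted=occurs, Upper gyro 2 failed=occurs → all inputs occur → occurs.
Momentum path fails [OR]: Control loop down=not, Sensor suite down=occurs → at least one input occurs → occurs.
Spacecraft attitude control lost [OR]: Thruster branch lost=not, Reaction-wheel cluster down=not, Momentum path fails=occurs → at least one input occurs → occurs.

Yes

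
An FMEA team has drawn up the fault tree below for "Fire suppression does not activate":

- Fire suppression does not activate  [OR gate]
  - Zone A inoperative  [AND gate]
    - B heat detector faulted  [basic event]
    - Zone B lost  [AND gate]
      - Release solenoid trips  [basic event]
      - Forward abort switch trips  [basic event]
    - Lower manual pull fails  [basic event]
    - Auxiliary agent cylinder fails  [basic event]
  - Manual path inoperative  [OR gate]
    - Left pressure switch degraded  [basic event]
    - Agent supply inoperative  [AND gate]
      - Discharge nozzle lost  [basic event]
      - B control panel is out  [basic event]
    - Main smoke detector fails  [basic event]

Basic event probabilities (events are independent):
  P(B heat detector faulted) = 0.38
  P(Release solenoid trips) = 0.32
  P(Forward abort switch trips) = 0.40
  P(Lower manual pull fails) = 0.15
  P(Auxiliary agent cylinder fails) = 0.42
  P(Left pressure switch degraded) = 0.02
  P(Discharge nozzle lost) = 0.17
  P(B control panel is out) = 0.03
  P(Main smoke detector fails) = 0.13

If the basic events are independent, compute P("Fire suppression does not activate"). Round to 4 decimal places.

0.1543

P(Zone B lost) [AND] = 0.32 × 0.40 = 0.128000
P(Zone A inoperative) [AND] = 0.38 × 0.128000 × 0.15 × 0.42 = 0.003064
P(Agent supply inoperative) [AND] = 0.17 × 0.03 = 0.005100
P(Manual path inoperative) [OR] = 1 − (1−0.02) × (1−0.005100) × (1−0.13) = 0.151748
P(Fire suppression does not activate) [OR] = 1 − (1−0.003064) × (1−0.151748) = 0.154347
Rounded to 4 decimal places: P(Fire suppression does not activate) ≈ 0.1543.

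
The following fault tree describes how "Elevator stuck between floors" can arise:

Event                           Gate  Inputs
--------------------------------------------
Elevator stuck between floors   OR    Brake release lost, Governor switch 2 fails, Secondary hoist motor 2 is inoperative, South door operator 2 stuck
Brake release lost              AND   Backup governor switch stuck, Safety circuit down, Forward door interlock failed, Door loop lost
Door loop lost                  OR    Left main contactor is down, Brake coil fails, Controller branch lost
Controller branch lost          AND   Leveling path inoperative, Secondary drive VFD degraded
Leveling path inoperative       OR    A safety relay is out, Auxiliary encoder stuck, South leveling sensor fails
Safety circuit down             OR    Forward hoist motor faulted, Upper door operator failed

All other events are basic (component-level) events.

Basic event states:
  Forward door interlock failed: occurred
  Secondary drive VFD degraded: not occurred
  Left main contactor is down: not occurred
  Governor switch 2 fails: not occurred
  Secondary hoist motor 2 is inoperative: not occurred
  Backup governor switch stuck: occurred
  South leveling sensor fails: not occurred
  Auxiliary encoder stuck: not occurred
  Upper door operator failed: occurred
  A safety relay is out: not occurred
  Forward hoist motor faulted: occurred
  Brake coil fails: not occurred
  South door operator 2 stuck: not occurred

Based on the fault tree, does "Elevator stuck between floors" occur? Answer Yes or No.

Safety circuit down [OR]: Forward hoist motor faulted=occurs, Upper door operator failed=occurs → at least one input occurs → occurs.
Leveling path inoperative [OR]: A safety relay is out=not, Auxiliary encoder stuck=not, South leveling sensor fails=not → no input occurs → does not occur.
Controller branch lost [AND]: Leveling path inoperative=not, Secondary drive VFD degraded=not → not all inputs occur → does not occur.
Door loop lost [OR]: Left main contactor is down=not, Brake coil fails=not, Controller branch lost=not → no input occurs → does not occur.
Brake release lost [AND]: Backup governor switch stuck=occurs, Safety circuit down=occurs, Forward door interlock failed=occurs, Door loop lost=not → not all inputs occur → does not occur.
Elevator stuck between floors [OR]: Brake release lost=not, Governor switch 2 fails=not, Secondary hoist motor 2 is inoperative=not, South door operator 2 stuck=not → no input occurs → does not occur.

No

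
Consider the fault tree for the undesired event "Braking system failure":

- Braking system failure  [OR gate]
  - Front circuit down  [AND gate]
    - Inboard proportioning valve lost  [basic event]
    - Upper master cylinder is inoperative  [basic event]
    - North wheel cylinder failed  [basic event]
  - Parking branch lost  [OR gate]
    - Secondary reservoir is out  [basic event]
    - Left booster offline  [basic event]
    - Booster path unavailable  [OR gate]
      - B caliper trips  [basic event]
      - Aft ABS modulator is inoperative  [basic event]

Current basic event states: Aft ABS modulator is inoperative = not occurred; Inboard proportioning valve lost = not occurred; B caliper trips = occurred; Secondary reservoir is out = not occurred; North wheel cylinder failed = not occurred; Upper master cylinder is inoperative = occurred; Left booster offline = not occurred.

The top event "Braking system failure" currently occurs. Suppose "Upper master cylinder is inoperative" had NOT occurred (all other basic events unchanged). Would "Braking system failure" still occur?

Yes

Counterfactual: set "Upper master cylinder is inoperative" to not occurred.
Front circuit down [AND]: Inboard proportioning valve lost=not, Upper master cylinder is inoperative=not, North wheel cylinder failed=not → not all inputs occur → does not occur.
Booster path unavailable [OR]: B caliper trips=occurs, Aft ABS modulator is inoperative=not → at least one input occurs → occurs.
Parking branch lost [OR]: Secondary reservoir is out=not, Left booster offline=not, Booster path unavailable=occurs → at least one input occurs → occurs.
Braking system failure [OR]: Front circuit down=not, Parking branch lost=occurs → at least one input occurs → occurs.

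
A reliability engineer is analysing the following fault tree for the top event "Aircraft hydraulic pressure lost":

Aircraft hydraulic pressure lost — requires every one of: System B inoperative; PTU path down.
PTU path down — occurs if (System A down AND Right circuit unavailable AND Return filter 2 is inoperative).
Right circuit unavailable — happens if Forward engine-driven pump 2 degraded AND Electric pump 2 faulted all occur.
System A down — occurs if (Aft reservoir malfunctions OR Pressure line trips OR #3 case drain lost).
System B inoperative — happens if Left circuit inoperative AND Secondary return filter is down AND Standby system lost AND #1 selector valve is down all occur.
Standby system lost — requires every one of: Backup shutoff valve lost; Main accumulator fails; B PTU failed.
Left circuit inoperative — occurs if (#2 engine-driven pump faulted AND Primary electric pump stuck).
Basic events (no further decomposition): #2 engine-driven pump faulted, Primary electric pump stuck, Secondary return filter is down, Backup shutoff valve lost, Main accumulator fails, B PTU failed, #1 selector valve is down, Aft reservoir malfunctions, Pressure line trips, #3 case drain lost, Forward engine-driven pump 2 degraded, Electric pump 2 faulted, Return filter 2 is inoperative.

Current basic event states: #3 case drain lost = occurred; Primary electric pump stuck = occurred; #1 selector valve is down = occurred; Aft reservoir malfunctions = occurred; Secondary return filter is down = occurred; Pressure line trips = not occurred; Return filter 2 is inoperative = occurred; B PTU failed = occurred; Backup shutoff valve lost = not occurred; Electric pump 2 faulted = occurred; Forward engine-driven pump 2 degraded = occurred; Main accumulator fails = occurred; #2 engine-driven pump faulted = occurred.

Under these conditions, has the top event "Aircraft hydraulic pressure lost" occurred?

No

Left circuit inoperative [AND]: #2 engine-driven pump faulted=occurs, Primary electric pump stuck=occurs → all inputs occur → occurs.
Standby system lost [AND]: Backup shutoff valve lost=not, Main accumulator fails=occurs, B PTU failed=occurs → not all inputs occur → does not occur.
System B inoperative [AND]: Left circuit inoperative=occurs, Secondary return filter is down=occurs, Standby system lost=not, #1 selector valve is down=occurs → not all inputs occur → does not occur.
System A down [OR]: Aft reservoir malfunctions=occurs, Pressure line trips=not, #3 case drain lost=occurs → at least one input occurs → occurs.
Right circuit unavailable [AND]: Forward engine-driven pump 2 degraded=occurs, Electric pump 2 faulted=occurs → all inputs occur → occurs.
PTU path down [AND]: System A down=occurs, Right circuit unavailable=occurs, Return filter 2 is inoperative=occurs → all inputs occur → occurs.
Aircraft hydraulic pressure lost [AND]: System B inoperative=not, PTU path down=occurs → not all inputs occur → does not occur.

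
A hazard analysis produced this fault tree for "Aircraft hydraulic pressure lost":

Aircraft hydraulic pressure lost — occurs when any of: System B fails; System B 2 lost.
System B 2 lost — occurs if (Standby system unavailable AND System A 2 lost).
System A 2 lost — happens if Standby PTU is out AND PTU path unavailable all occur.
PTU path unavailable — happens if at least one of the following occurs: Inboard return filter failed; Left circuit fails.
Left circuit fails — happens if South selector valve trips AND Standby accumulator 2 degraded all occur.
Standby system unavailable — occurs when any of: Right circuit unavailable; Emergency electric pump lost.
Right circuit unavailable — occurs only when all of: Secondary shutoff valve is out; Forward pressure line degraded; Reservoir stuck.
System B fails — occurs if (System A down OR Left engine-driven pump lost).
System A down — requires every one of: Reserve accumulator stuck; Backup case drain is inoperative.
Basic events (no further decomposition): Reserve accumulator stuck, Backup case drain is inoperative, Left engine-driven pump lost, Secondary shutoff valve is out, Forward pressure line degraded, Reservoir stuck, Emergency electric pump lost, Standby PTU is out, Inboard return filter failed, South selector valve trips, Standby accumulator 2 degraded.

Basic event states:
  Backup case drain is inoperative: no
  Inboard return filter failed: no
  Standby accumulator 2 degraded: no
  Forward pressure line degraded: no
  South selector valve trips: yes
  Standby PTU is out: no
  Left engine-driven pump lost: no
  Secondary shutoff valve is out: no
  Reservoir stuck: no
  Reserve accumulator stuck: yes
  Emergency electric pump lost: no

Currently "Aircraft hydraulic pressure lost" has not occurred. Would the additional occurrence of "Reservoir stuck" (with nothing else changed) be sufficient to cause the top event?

Counterfactual: set "Reservoir stuck" to occurred.
System A down [AND]: Reserve accumulator stuck=occurs, Backup case drain is inoperative=not → not all inputs occur → does not occur.
System B fails [OR]: System A down=not, Left engine-driven pump lost=not → no input occurs → does not occur.
Right circuit unavailable [AND]: Secondary shutoff valve is out=not, Forward pressure line degraded=not, Reservoir stuck=occurs → not all inputs occur → does not occur.
Standby system unavailable [OR]: Right circuit unavailable=not, Emergency electric pump lost=not → no input occurs → does not occur.
Left circuit fails [AND]: South selector valve trips=occurs, Standby accumulator 2 degraded=not → not all inputs occur → does not occur.
PTU path unavailable [OR]: Inboard return filter failed=not, Left circuit fails=not → no input occurs → does not occur.
System A 2 lost [AND]: Standby PTU is out=not, PTU path unavailable=not → not all inputs occur → does not occur.
System B 2 lost [AND]: Standby system unavailable=not, System A 2 lost=not → not all inputs occur → does not occur.
Aircraft hydraulic pressure lost [OR]: System B fails=not, System B 2 lost=not → no input occurs → does not occur.

No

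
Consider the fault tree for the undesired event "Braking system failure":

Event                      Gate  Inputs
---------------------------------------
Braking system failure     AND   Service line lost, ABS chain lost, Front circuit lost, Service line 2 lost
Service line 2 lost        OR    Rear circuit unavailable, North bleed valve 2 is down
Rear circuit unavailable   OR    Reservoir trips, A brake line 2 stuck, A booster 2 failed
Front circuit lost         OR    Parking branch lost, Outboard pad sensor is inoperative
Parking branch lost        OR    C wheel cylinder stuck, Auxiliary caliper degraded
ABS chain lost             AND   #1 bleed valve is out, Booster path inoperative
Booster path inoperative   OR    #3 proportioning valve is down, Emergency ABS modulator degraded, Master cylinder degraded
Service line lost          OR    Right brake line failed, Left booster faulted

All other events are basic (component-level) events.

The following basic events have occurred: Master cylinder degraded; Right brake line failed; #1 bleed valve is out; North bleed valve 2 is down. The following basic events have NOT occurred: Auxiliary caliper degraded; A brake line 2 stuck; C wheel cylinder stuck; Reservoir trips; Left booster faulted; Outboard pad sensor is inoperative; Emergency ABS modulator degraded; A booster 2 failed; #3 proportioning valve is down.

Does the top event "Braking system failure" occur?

No

Service line lost [OR]: Right brake line failed=occurs, Left booster faulted=not → at least one input occurs → occurs.
Booster path inoperative [OR]: #3 proportioning valve is down=not, Emergency ABS modulator degraded=not, Master cylinder degraded=occurs → at least one input occurs → occurs.
ABS chain lost [AND]: #1 bleed valve is out=occurs, Booster path inoperative=occurs → all inputs occur → occurs.
Parking branch lost [OR]: C wheel cylinder stuck=not, Auxiliary caliper degraded=not → no input occurs → does not occur.
Front circuit lost [OR]: Parking branch lost=not, Outboard pad sensor is inoperative=not → no input occurs → does not occur.
Rear circuit unavailable [OR]: Reservoir trips=not, A brake line 2 stuck=not, A booster 2 failed=not → no input occurs → does not occur.
Service line 2 lost [OR]: Rear circuit unavailable=not, North bleed valve 2 is down=occurs → at least one input occurs → occurs.
Braking system failure [AND]: Service line lost=occurs, ABS chain lost=occurs, Front circuit lost=not, Service line 2 lost=occurs → not all inputs occur → does not occur.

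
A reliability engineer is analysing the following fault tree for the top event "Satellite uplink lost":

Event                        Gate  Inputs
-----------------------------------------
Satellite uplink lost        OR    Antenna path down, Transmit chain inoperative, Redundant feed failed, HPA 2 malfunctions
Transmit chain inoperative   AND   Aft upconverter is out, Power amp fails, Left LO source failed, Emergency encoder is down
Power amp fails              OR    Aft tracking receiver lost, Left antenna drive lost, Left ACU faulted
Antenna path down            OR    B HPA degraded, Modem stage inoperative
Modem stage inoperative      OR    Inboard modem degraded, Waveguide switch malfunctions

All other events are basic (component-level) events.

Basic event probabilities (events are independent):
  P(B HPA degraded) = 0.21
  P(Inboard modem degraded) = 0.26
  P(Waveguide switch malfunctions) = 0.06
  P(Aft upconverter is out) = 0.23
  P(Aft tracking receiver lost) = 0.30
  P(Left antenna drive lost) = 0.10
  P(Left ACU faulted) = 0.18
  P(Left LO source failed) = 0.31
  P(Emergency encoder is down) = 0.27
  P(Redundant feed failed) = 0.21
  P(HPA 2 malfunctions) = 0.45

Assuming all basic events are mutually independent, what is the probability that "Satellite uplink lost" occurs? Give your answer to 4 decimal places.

0.7635

P(Modem stage inoperative) [OR] = 1 − (1−0.26) × (1−0.06) = 0.304400
P(Antenna path down) [OR] = 1 − (1−0.21) × (1−0.304400) = 0.450476
P(Power amp fails) [OR] = 1 − (1−0.30) × (1−0.10) × (1−0.18) = 0.483400
P(Transmit chain inoperative) [AND] = 0.23 × 0.483400 × 0.31 × 0.27 = 0.009306
P(Satellite uplink lost) [OR] = 1 − (1−0.450476) × (1−0.009306) × (1−0.21) × (1−0.45) = 0.763454
Rounded to 4 decimal places: P(Satellite uplink lost) ≈ 0.7635.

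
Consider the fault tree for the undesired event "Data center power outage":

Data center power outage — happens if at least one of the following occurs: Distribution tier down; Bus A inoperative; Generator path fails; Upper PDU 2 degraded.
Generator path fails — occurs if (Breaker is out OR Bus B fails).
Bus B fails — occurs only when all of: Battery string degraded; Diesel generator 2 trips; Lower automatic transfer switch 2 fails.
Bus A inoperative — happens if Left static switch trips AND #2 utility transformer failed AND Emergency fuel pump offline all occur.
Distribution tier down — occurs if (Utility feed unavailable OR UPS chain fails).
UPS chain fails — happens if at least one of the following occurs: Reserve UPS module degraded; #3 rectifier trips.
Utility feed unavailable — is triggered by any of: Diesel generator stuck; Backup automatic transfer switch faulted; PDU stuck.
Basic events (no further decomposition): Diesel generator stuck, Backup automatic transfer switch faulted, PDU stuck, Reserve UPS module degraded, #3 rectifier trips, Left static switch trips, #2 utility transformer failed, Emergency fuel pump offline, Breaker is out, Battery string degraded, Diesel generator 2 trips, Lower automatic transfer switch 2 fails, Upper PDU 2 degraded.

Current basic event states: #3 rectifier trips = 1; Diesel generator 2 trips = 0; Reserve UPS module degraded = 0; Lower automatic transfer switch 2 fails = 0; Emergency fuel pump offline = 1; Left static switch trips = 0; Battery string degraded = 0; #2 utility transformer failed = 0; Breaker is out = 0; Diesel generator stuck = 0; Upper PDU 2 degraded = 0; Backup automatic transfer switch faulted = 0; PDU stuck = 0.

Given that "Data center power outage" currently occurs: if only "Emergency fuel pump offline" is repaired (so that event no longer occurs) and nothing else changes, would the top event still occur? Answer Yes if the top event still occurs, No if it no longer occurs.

Counterfactual: set "Emergency fuel pump offline" to not occurred.
Utility feed unavailable [OR]: Diesel generator stuck=not, Backup automatic transfer switch faulted=not, PDU stuck=not → no input occurs → does not occur.
UPS chain fails [OR]: Reserve UPS module degraded=not, #3 rectifier trips=occurs → at least one input occurs → occurs.
Distribution tier down [OR]: Utility feed unavailable=not, UPS chain fails=occurs → at least one input occurs → occurs.
Bus A inoperative [AND]: Left static switch trips=not, #2 utility transformer failed=not, Emergency fuel pump offline=not → not all inputs occur → does not occur.
Bus B fails [AND]: Battery string degraded=not, Diesel generator 2 trips=not, Lower automatic transfer switch 2 fails=not → not all inputs occur → does not occur.
Generator path fails [OR]: Breaker is out=not, Bus B fails=not → no input occurs → does not occur.
Data center power outage [OR]: Distribution tier down=occurs, Bus A inoperative=not, Generator path fails=not, Upper PDU 2 degraded=not → at least one input occurs → occurs.

Yes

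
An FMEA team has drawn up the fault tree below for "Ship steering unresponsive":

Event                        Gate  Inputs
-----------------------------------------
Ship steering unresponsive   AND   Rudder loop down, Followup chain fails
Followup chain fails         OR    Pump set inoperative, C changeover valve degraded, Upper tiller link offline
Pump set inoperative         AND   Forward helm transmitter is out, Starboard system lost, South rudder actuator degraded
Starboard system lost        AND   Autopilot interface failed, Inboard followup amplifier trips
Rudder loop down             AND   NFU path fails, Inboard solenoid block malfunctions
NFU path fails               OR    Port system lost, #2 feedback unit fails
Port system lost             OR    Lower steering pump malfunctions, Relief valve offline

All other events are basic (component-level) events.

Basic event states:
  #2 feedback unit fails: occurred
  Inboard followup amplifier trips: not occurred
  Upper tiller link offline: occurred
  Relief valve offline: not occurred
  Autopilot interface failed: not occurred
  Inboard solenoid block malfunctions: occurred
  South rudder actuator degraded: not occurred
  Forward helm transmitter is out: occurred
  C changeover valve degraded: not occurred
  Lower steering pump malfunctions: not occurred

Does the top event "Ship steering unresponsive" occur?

Port system lost [OR]: Lower steering pump malfunctions=not, Relief valve offline=not → no input occurs → does not occur.
NFU path fails [OR]: Port system lost=not, #2 feedback unit fails=occurs → at least one input occurs → occurs.
Rudder loop down [AND]: NFU path fails=occurs, Inboard solenoid block malfunctions=occurs → all inputs occur → occurs.
Starboard system lost [AND]: Autopilot interface failed=not, Inboard followup amplifier trips=not → not all inputs occur → does not occur.
Pump set inoperative [AND]: Forward helm transmitter is out=occurs, Starboard system lost=not, South rudder actuator degraded=not → not all inputs occur → does not occur.
Followup chain fails [OR]: Pump set inoperative=not, C changeover valve degraded=not, Upper tiller link offline=occurs → at least one input occurs → occurs.
Ship steering unresponsive [AND]: Rudder loop down=occurs, Followup chain fails=occurs → all inputs occur → occurs.

Yes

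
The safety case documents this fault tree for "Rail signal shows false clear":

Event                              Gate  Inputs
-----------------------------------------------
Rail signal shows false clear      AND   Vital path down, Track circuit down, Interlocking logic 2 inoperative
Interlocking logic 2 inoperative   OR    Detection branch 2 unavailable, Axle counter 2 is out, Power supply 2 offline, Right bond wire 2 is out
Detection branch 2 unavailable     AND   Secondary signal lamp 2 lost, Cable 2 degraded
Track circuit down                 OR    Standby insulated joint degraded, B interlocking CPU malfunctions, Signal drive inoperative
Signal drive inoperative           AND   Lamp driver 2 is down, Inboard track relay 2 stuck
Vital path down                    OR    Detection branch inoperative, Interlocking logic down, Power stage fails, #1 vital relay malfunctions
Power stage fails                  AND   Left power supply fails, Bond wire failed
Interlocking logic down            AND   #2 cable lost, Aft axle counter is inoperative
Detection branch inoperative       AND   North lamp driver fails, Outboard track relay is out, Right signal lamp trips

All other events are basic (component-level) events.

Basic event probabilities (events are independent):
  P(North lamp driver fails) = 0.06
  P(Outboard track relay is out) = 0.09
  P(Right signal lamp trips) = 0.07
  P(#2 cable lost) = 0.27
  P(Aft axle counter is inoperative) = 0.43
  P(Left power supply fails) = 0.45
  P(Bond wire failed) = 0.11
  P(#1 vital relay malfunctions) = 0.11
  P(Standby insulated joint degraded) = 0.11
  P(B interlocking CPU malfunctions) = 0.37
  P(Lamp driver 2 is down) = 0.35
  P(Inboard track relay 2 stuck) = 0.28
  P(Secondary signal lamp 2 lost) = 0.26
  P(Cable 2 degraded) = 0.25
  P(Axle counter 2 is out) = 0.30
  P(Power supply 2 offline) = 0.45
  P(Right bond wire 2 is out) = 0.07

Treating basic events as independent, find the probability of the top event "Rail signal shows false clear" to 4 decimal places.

0.0830

P(Detection branch inoperative) [AND] = 0.06 × 0.09 × 0.07 = 0.000378
P(Interlocking logic down) [AND] = 0.27 × 0.43 = 0.116100
P(Power stage fails) [AND] = 0.45 × 0.11 = 0.049500
P(Vital path down) [OR] = 1 − (1−0.000378) × (1−0.116100) × (1−0.049500) × (1−0.11) = 0.252552
P(Signal drive inoperative) [AND] = 0.35 × 0.28 = 0.098000
P(Track circuit down) [OR] = 1 − (1−0.11) × (1−0.37) × (1−0.098000) = 0.494249
P(Detection branch 2 unavailable) [AND] = 0.26 × 0.25 = 0.065000
P(Interlocking logic 2 inoperative) [OR] = 1 − (1−0.065000) × (1−0.30) × (1−0.45) × (1−0.07) = 0.665223
P(Rail signal shows false clear) [AND] = 0.252552 × 0.494249 × 0.665223 = 0.083036
Rounded to 4 decimal places: P(Rail signal shows false clear) ≈ 0.0830.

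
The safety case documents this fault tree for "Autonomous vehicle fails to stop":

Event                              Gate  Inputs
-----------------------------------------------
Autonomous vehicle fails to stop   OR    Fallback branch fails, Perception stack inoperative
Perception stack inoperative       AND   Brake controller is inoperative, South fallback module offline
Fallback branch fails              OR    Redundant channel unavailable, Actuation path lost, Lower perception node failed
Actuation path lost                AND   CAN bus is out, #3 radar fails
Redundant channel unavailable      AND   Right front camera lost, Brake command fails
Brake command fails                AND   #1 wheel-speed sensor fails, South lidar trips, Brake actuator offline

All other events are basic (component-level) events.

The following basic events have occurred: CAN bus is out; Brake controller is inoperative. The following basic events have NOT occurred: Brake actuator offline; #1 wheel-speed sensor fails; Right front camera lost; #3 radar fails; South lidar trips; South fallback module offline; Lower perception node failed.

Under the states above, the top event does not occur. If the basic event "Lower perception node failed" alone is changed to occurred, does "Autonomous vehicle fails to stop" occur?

Counterfactual: set "Lower perception node failed" to occurred.
Brake command fails [AND]: #1 wheel-speed sensor fails=not, South lidar trips=not, Brake actuator offline=not → not all inputs occur → does not occur.
Redundant channel unavailable [AND]: Right front camera lost=not, Brake command fails=not → not all inputs occur → does not occur.
Actuation path lost [AND]: CAN bus is out=occurs, #3 radar fails=not → not all inputs occur → does not occur.
Fallback branch fails [OR]: Redundant channel unavailable=not, Actuation path lost=not, Lower perception node failed=occurs → at least one input occurs → occurs.
Perception stack inoperative [AND]: Brake controller is inoperative=occurs, South fallback module offline=not → not all inputs occur → does not occur.
Autonomous vehicle fails to stop [OR]: Fallback branch fails=occurs, Perception stack inoperative=not → at least one input occurs → occurs.

Yes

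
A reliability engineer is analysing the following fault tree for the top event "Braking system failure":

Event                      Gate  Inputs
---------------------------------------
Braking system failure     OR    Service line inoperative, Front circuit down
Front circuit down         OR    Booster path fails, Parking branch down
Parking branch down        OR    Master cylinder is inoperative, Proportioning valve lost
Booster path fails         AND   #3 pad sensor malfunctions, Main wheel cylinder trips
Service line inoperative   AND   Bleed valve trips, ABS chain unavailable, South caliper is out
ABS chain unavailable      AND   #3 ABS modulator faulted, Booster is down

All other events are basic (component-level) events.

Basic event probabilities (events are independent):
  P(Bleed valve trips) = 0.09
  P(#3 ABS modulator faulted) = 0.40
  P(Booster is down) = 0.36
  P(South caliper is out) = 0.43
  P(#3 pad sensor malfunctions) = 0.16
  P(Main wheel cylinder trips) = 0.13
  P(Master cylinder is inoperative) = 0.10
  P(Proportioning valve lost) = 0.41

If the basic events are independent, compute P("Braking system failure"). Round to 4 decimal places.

0.4829

P(ABS chain unavailable) [AND] = 0.40 × 0.36 = 0.144000
P(Service line inoperative) [AND] = 0.09 × 0.144000 × 0.43 = 0.005573
P(Booster path fails) [AND] = 0.16 × 0.13 = 0.020800
P(Parking branch down) [OR] = 1 − (1−0.10) × (1−0.41) = 0.469000
P(Front circuit down) [OR] = 1 − (1−0.020800) × (1−0.469000) = 0.480045
P(Braking system failure) [OR] = 1 − (1−0.005573) × (1−0.480045) = 0.482943
Rounded to 4 decimal places: P(Braking system failure) ≈ 0.4829.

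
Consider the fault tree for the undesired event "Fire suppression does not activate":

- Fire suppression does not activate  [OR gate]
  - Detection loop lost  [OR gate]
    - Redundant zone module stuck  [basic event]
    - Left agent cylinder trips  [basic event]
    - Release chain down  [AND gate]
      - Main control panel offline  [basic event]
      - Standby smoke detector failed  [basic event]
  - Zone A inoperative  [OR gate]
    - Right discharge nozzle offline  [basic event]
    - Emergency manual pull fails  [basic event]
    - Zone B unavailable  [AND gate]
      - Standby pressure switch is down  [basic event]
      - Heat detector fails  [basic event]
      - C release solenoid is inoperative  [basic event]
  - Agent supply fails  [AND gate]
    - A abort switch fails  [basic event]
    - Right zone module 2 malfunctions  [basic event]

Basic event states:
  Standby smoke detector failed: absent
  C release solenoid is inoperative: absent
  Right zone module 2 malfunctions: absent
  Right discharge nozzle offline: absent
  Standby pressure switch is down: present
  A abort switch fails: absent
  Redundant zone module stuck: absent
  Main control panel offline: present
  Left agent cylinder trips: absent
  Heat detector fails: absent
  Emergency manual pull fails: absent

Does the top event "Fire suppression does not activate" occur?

No

Release chain down [AND]: Main control panel offline=occurs, Standby smoke detector failed=not → not all inputs occur → does not occur.
Detection loop lost [OR]: Redundant zone module stuck=not, Left agent cylinder trips=not, Release chain down=not → no input occurs → does not occur.
Zone B unavailable [AND]: Standby pressure switch is down=occurs, Heat detector fails=not, C release solenoid is inoperative=not → not all inputs occur → does not occur.
Zone A inoperative [OR]: Right discharge nozzle offline=not, Emergency manual pull fails=not, Zone B unavailable=not → no input occurs → does not occur.
Agent supply fails [AND]: A abort switch fails=not, Right zone module 2 malfunctions=not → not all inputs occur → does not occur.
Fire suppression does not activate [OR]: Detection loop lost=not, Zone A inoperative=not, Agent supply fails=not → no input occurs → does not occur.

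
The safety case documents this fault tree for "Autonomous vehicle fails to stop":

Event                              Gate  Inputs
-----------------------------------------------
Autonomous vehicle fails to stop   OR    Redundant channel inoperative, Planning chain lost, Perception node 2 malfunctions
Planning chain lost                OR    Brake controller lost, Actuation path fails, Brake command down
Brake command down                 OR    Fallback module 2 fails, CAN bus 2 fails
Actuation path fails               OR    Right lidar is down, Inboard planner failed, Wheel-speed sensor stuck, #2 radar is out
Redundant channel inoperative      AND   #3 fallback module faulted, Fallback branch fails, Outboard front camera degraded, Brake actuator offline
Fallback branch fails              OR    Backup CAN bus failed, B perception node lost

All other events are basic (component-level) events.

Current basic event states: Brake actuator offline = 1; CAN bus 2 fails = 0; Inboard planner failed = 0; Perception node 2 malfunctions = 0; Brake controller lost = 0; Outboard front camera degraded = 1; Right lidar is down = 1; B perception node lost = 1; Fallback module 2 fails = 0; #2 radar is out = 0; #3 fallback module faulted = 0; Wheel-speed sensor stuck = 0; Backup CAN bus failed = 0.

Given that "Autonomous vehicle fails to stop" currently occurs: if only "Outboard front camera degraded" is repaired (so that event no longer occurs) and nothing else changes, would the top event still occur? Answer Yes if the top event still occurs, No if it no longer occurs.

Counterfactual: set "Outboard front camera degraded" to not occurred.
Fallback branch fails [OR]: Backup CAN bus failed=not, B perception node lost=occurs → at least one input occurs → occurs.
Redundant channel inoperative [AND]: #3 fallback module faulted=not, Fallback branch fails=occurs, Outboard front camera degraded=not, Brake actuator offline=occurs → not all inputs occur → does not occur.
Actuation path fails [OR]: Right lidar is down=occurs, Inboard planner failed=not, Wheel-speed sensor stuck=not, #2 radar is out=not → at least one input occurs → occurs.
Brake command down [OR]: Fallback module 2 fails=not, CAN bus 2 fails=not → no input occurs → does not occur.
Planning chain lost [OR]: Brake controller lost=not, Actuation path fails=occurs, Brake command down=not → at least one input occurs → occurs.
Autonomous vehicle fails to stop [OR]: Redundant channel inoperative=not, Planning chain lost=occurs, Perception node 2 malfunctions=not → at least one input occurs → occurs.

Yes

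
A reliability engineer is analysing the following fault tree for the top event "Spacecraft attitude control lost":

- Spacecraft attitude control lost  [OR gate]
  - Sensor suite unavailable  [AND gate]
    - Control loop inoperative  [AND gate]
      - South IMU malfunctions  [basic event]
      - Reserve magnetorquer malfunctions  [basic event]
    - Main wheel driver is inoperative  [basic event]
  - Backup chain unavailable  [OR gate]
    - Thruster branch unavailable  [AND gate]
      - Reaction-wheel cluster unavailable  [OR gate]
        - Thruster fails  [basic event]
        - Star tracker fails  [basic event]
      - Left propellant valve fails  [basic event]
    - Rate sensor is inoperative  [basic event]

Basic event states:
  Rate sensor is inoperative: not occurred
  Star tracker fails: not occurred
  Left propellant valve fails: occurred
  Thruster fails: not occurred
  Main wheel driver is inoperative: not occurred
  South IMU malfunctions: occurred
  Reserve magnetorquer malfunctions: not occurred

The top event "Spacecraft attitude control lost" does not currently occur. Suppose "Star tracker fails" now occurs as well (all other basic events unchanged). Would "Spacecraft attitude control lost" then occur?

Counterfactual: set "Star tracker fails" to occurred.
Control loop inoperative [AND]: South IMU malfunctions=occurs, Reserve magnetorquer malfunctions=not → not all inputs occur → does not occur.
Sensor suite unavailable [AND]: Control loop inoperative=not, Main wheel driver is inoperative=not → not all inputs occur → does not occur.
Reaction-wheel cluster unavailable [OR]: Thruster fails=not, Star tracker fails=occurs → at least one input occurs → occurs.
Thruster branch unavailable [AND]: Reaction-wheel cluster unavailable=occurs, Left propellant valve fails=occurs → all inputs occur → occurs.
Backup chain unavailable [OR]: Thruster branch unavailable=occurs, Rate sensor is inoperative=not → at least one input occurs → occurs.
Spacecraft attitude control lost [OR]: Sensor suite unavailable=not, Backup chain unavailable=occurs → at least one input occurs → occurs.

Yes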